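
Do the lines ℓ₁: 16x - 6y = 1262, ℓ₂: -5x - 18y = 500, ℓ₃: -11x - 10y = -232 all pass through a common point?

Intersecting ℓ₁ and ℓ₂: solving the 2×2 system gives (x, y) = (62, -45).
Substitute into ℓ₃: (-11)(62) + (-10)(-45) = -232.
This equals -232, so (62, -45) lies on all three lines and they are concurrent.

Yes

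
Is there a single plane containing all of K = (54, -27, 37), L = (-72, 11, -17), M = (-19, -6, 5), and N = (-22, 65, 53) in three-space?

With K as base: KL = (-126, 38, -54), KM = (-73, 21, -32), KN = (-76, 92, 16).
KM × KN = (3280, 3600, -5120).
KL · (KM × KN) = 0.
The scalar triple product vanishes, so the four points are coplanar.

Yes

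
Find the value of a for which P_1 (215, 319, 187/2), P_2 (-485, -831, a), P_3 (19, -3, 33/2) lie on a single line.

-363/2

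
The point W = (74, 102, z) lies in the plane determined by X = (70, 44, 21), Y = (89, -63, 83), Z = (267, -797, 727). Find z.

53

A normal to the plane is n = XY × XZ = (-23400, -1200, 5100).
W lies in the plane iff n · XW = 0.
This gives (5100)z + (-270300) = 0, so z = 53.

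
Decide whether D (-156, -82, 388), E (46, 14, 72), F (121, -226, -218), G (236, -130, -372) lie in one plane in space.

Yes

The four points are coplanar iff the 3×3 determinant with rows DE, DF, DG is zero.
Rows: (202, 96, -316), (277, -144, -606), (392, -48, -760).
Expanding along the first row: (202)(80352) − (96)(27032) + (-316)(43152) = 0.
Zero determinant ⇒ coplanar.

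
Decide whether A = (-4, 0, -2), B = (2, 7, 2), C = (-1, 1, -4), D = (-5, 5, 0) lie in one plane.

A normal to the plane through A, B, C is n = AB × AC = (-18, 24, -15).
The plane has equation n·P = 102. For D: n·D = 210.
210 ≠ 102, so D is off the plane.

No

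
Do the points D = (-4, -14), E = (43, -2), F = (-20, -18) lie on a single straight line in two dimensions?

DE = (47, 12), DF = (-16, -4).
If collinear, DF would be a scalar multiple of DE. But (47)·(-4) ≠ (12)·(-16) (difference 4), so they are not parallel; the points are not collinear.

No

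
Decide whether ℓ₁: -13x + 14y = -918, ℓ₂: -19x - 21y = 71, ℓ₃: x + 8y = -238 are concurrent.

No

Intersecting ℓ₁ and ℓ₂: solving the 2×2 system gives (x, y) = (2612/77, -18365/539).
Substitute into ℓ₃: (1)(2612/77) + (8)(-18365/539) = -128636/539.
But ℓ₃ requires -238 ≠ -128636/539, so the three lines have no common point.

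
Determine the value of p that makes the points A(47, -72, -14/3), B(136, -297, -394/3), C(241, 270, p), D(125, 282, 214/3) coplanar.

5/3

Normal to plane ABD: n = (27740, -16644, 49056); plane equation n·P = 2273220.
Requiring n·C = 2273220: (49056)p + (2191460) = 2273220.
So p = 5/3.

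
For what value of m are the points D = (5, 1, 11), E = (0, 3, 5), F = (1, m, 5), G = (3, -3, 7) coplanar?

Coplanarity ⇔ det[DE; DF; DG] = 0.
Expanding, this is linear in m: (8)m + (8) = 0.
So m = -1.

-1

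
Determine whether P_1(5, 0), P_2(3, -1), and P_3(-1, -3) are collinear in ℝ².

P_1P_2 = (-2, -1), P_1P_3 = (-6, -3).
Twice the signed area of △P_1P_2P_3 is (-2)(-3) − (-1)(-6) = 0.
The triangle is degenerate (zero area), so the points are collinear.

Yes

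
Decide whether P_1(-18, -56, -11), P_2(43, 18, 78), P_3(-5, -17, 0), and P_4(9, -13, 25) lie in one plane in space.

No

The four points are coplanar iff the 3×3 determinant with rows P_1P_2, P_1P_3, P_1P_4 is zero.
Rows: (61, 74, 89), (13, 39, 11), (27, 43, 36).
Expanding along the first row: (61)(931) − (74)(171) + (89)(-494) = 171.
Nonzero ⇒ not coplanar.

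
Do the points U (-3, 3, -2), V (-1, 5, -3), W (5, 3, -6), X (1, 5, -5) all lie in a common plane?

The four points are coplanar iff the 3×3 determinant with rows UV, UW, UX is zero.
Rows: (2, 2, -1), (8, 0, -4), (4, 2, -3).
Expanding along the first row: (2)(8) − (2)(-8) + (-1)(16) = 16.
Nonzero ⇒ not coplanar.

No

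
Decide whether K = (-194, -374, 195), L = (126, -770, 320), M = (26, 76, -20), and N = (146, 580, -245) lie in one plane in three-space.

The four points are coplanar iff the 3×3 determinant with rows KL, KM, KN is zero.
Rows: (320, -396, 125), (220, 450, -215), (340, 954, -440).
Expanding along the first row: (320)(7110) − (-396)(-23700) + (125)(56880) = 0.
Zero determinant ⇒ coplanar.

Yes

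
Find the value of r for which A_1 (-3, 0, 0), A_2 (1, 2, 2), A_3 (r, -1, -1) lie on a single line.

Direction A_1A_2 = (4, 2, 2). From the y-coordinate of A_3, the parameter along the line is τ = (-1 − 0)/2 = -1/2.
Then r = (-3) + (-1/2)·(4) = -5.

-5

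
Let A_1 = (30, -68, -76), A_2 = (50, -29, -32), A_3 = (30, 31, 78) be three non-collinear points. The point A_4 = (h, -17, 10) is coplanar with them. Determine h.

The plane through A_1, A_2, A_3 has equation 1650x − 3080y + 1980z = 108460.
Substituting A_4: (1650)h + (72160) = 108460, so h = 22.

22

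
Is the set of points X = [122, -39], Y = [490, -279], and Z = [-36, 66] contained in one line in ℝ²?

No

XY = (368, -240), XZ = (-158, 105).
Twice the signed area of △XYZ is (368)(105) − (-240)(-158) = 720.
The area is nonzero, so the three points are not collinear.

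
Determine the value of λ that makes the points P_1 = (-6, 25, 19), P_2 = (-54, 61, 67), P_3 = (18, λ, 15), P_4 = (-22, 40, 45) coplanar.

13

The points are coplanar iff P_1P_2 · (P_1P_3 × P_1P_4) = 0.
Expanding, this is linear in λ: (-480)λ + (6240) = 0.
So λ = 13.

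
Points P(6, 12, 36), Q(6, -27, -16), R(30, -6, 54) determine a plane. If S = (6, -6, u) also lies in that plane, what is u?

12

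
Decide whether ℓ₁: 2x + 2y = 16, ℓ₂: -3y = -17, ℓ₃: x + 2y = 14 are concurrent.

No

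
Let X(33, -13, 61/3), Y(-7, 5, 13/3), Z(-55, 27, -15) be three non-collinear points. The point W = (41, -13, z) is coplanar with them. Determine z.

The plane through X, Y, Z has equation 4x − (16/3)y − 16z = -124.
Substituting W: (-16)z + (700/3) = -124, so z = 67/3.

67/3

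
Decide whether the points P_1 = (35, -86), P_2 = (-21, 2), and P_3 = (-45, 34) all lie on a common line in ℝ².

No

P_1P_2 = (-56, 88), P_1P_3 = (-80, 120).
Twice the signed area of △P_1P_2P_3 is (-56)(120) − (88)(-80) = 320.
The area is nonzero, so the three points are not collinear.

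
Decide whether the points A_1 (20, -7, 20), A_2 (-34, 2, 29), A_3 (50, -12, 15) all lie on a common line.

A_1A_2 = (-54, 9, 9), A_1A_3 = (30, -5, -5).
A_1A_2 × A_1A_3 = (0, 0, 0).
The cross product vanishes, so the three points are collinear.

Yes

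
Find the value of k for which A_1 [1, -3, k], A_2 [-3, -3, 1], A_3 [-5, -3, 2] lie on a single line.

Collinearity requires A_1A_2 × A_1A_3 = 0; each component is linear in k.
The y-component gives (2)k + (2) = 0, so k = -1.
The remaining components then also vanish.

-1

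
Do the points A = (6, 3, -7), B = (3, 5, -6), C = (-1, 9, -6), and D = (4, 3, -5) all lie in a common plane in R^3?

Yes

A normal to the plane through A, B, C is n = AB × AC = (-4, -4, -4).
The plane has equation n·P = -8. For D: n·D = -8.
Equal, so D lies in the plane and all four are coplanar.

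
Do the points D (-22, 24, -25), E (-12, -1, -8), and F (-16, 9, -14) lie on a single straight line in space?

DE = (10, -25, 17), DF = (6, -15, 11).
DE × DF = (-20, -8, 0).
The cross product is nonzero, so the points do not lie on one line.

No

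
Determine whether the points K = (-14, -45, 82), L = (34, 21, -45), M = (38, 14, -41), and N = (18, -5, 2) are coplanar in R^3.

With K as base: KL = (48, 66, -127), KM = (52, 59, -123), KN = (32, 40, -80).
KM × KN = (200, 224, 192).
KL · (KM × KN) = 0.
The scalar triple product vanishes, so the four points are coplanar.

Yes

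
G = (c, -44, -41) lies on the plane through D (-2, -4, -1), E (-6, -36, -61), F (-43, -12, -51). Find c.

The plane through D, E, F has equation 1120x + 2260y − 1280z = -10000.
Substituting G: (1120)c + (-46960) = -10000, so c = 33.

33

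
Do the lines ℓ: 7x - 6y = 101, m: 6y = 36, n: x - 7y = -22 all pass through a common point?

No

The three lines meet at one point iff the augmented coefficient matrix [aᵢ bᵢ cᵢ] has rank < 3, i.e. its determinant vanishes.
Here the determinant is 18.
Nonzero, so no common point exists.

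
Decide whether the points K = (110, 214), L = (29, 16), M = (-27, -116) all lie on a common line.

KL = (-81, -198), KM = (-137, -330).
det[KL; KM] = (-81)(-330) − (-198)(-137) = -396.
The determinant is nonzero, so they are not collinear.

No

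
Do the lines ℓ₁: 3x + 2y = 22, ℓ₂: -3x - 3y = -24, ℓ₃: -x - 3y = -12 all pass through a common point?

Yes

Intersecting ℓ₁ and ℓ₂: solving the 2×2 system gives (x, y) = (6, 2).
Substitute into ℓ₃: (-1)(6) + (-3)(2) = -12.
This equals -12, so (6, 2) lies on all three lines and they are concurrent.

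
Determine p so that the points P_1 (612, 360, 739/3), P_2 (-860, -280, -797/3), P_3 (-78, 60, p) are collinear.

Direction P_1P_2 = (-1472, -640, -512). From the x-coordinate of P_3, the parameter along the line is τ = (-78 − 612)/(-1472) = 15/32.
Then p = 739/3 + 15/32·(-512) = 19/3.

19/3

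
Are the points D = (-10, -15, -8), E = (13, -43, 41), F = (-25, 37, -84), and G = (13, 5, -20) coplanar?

The four points are coplanar iff the 3×3 determinant with rows DE, DF, DG is zero.
Rows: (23, -28, 49), (-15, 52, -76), (23, 20, -12).
Expanding along the first row: (23)(896) − (-28)(1928) + (49)(-1496) = 1288.
Nonzero ⇒ not coplanar.

No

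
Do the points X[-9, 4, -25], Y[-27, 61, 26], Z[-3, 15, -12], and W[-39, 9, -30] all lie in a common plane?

Yes

With X as base: XY = (-18, 57, 51), XZ = (6, 11, 13), XW = (-30, 5, -5).
XZ × XW = (-120, -360, 360).
XY · (XZ × XW) = 0.
The scalar triple product vanishes, so the four points are coplanar.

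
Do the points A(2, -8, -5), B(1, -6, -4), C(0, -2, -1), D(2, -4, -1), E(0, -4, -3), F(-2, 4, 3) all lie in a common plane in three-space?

The plane through A, B, C has normal n = AB × AC = (2, 2, -2) and equation n·P = -2.
Checking the remaining points: n·D = -2, n·E = -2, n·F = -2.
All equal -2, so all 6 points lie in one plane.

Yes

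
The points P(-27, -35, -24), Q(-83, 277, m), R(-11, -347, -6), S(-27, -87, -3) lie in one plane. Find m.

228

Coplanarity ⇔ det[PQ; PR; PS] = 0.
Expanding, this is linear in m: (-832)m + (189696) = 0.
So m = 228.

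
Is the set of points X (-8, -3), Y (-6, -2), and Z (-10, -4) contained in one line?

Yes

XY = (2, 1), XZ = (-2, -1).
Twice the signed area of △XYZ is (2)(-1) − (1)(-2) = 0.
The triangle is degenerate (zero area), so the points are collinear.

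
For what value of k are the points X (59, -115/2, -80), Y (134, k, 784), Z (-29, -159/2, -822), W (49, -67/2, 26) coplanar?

Normal to plane XZW: n = (15476, 16748, -2332); plane equation n·P = 136634.
Requiring n·Y = 136634: (16748)k + (245496) = 136634.
So k = -13/2.

-13/2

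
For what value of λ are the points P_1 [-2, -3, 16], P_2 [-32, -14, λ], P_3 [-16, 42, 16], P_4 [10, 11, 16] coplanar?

16

Coplanarity ⇔ det[P_1P_2; P_1P_3; P_1P_4] = 0.
Expanding, this is linear in λ: (-736)λ + (11776) = 0.
So λ = 16.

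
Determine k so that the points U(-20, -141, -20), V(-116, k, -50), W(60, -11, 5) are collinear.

Collinearity requires UV × UW = 0; each component is linear in k.
The x-component gives (25)k + (7425) = 0, so k = -297.
The remaining components then also vanish.

-297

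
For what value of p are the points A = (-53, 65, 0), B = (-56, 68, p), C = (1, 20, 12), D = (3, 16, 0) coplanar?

2

Normal to plane ACD: n = (588, 672, -126); plane equation n·P = 12516.
Requiring n·B = 12516: (-126)p + (12768) = 12516.
So p = 2.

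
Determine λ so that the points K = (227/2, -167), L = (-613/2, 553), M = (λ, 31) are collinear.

Collinearity: (M − K) must be parallel to (L − K) = (-420, 720).
Cross-multiplying the components: (λ − 227/2)·(720) = (198)·(-420).
Solving gives λ = -2.

-2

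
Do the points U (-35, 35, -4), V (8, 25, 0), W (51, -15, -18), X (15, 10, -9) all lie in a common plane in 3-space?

With U as base: UV = (43, -10, 4), UW = (86, -50, -14), UX = (50, -25, -5).
UW × UX = (-100, -270, 350).
UV · (UW × UX) = -200.
Since -200 ≠ 0, the four points are not coplanar.

No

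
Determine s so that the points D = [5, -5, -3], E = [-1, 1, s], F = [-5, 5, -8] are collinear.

-6

Direction DF = (-10, 10, -5). From the x-coordinate of E, the parameter along the line is τ = (-1 − 5)/(-10) = 3/5.
Then s = (-3) + 3/5·(-5) = -6.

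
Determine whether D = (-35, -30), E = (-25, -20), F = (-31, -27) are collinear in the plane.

DE = (10, 10), DF = (4, 3).
det[DE; DF] = (10)(3) − (10)(4) = -10.
The determinant is nonzero, so they are not collinear.

No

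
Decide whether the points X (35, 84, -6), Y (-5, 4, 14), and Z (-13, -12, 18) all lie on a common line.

Yes

XY = (-40, -80, 20), XZ = (-48, -96, 24).
XY × XZ = (0, 0, 0).
The cross product vanishes, so the three points are collinear.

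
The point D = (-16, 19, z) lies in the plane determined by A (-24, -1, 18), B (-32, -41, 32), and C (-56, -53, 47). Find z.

A normal to the plane is n = AB × AC = (-432, -216, -864).
D lies in the plane iff n · AD = 0.
This gives (-864)z + (7776) = 0, so z = 9.

9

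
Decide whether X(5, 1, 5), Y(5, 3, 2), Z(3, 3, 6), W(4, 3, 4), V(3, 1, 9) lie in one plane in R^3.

The plane through X, Y, Z has normal n = XY × XZ = (8, 6, 4) and equation n·P = 66.
Checking the remaining points: n·W = 66, n·V = 66.
All equal 66, so all 5 points lie in one plane.

Yes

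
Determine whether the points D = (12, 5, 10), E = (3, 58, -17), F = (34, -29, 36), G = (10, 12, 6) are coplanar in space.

A normal to the plane through D, E, F is n = DE × DF = (460, -360, -860).
The plane has equation n·P = -4880. For G: n·G = -4880.
Equal, so G lies in the plane and all four are coplanar.

Yes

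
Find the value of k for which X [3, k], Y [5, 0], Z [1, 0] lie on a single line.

The three points are collinear iff det[XY; XZ] = 0.
This determinant is linear in k: (-4)k + (0) = 0, so k = 0.

0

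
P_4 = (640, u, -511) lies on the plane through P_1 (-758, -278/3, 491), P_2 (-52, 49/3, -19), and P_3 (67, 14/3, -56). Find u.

A normal to the plane is n = P_1P_2 × P_1P_3 = (-9983, -34568, -63623/3).
P_4 lies in the plane iff n · P_1P_4 = 0.
This gives (-34568)u + (12271640/3) = 0, so u = 355/3.

355/3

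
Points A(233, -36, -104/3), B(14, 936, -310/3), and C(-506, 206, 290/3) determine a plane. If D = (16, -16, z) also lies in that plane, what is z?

Coplanarity requires AB · (AC × AD) = 0.
AB = (-219, 972, -206/3), AC = (-739, 242, 394/3); the triple product is linear in z with coefficient 665310 and constant term -6653100.
Setting it to zero: z = 10.

10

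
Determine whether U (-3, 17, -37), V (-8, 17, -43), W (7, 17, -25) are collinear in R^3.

Yes

UV = (-5, 0, -6), UW = (10, 0, 12).
UV × UW = (0, 0, 0).
The cross product vanishes, so the three points are collinear.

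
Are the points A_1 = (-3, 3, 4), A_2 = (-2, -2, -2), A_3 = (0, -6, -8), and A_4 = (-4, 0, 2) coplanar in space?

The four points are coplanar iff the 3×3 determinant with rows A_1A_2, A_1A_3, A_1A_4 is zero.
Rows: (1, -5, -6), (3, -9, -12), (-1, -3, -2).
Expanding along the first row: (1)(-18) − (-5)(-18) + (-6)(-18) = 0.
Zero determinant ⇒ coplanar.

Yes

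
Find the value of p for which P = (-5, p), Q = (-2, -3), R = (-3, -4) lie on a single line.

-6

The three points are collinear iff det[PQ; PR] = 0.
This determinant is linear in p: (-1)p + (-6) = 0, so p = -6.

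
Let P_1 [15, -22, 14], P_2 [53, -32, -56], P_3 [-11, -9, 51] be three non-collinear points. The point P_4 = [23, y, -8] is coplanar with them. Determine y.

A normal to the plane is n = P_1P_2 × P_1P_3 = (540, 414, 234).
P_4 lies in the plane iff n · P_1P_4 = 0.
This gives (414)y + (8280) = 0, so y = -20.

-20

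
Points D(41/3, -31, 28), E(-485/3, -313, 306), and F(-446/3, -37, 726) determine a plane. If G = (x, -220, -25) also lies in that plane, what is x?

-49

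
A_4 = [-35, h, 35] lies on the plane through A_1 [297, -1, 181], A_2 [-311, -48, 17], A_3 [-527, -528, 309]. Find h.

48

Coplanarity requires A_1A_2 · (A_1A_3 × A_1A_4) = 0.
A_1A_2 = (-608, -47, -164), A_1A_3 = (-824, -527, 128); the triple product is linear in h with coefficient 212960 and constant term -10222080.
Setting it to zero: h = 48.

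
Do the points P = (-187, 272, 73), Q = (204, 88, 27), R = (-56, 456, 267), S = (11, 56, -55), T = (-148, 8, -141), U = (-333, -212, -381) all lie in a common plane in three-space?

Yes

The plane through P, Q, R has normal n = PQ × PR = (-27232, -81880, 96048) and equation n·X = -10167472.
Checking the remaining points: n·S = -10167472, n·T = -10167472, n·U = -10167472.
All equal -10167472, so all 6 points lie in one plane.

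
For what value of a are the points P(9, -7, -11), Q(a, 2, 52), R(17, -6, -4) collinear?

81

Direction PR = (8, 1, 7). From the y-coordinate of Q, the parameter along the line is τ = (2 − (-7))/1 = 9.
Then a = 9 + 9·(8) = 81.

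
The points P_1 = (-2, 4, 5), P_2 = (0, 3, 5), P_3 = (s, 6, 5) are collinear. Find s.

Collinearity requires P_1P_2 × P_1P_3 = 0; each component is linear in s.
The z-component gives (1)s + (6) = 0, so s = -6.
The remaining components then also vanish.

-6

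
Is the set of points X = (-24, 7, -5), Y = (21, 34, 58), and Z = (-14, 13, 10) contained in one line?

XY = (45, 27, 63), XZ = (10, 6, 15).
XY × XZ = (27, -45, 0).
The cross product is nonzero, so the points do not lie on one line.

No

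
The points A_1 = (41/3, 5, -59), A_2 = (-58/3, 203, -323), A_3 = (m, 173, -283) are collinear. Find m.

-43/3

Collinearity requires A_1A_2 × A_1A_3 = 0; each component is linear in m.
The y-component gives (-264)m + (-3784) = 0, so m = -43/3.
The remaining components then also vanish.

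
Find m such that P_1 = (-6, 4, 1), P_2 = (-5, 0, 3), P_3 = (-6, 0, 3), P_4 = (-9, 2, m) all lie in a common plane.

Normal to plane P_1P_2P_3: n = (0, -2, -4); plane equation n·P = -12.
Requiring n·P_4 = -12: (-4)m + (-4) = -12.
So m = 2.

2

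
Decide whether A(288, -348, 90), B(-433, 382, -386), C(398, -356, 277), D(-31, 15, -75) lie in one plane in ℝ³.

The four points are coplanar iff the 3×3 determinant with rows AB, AC, AD is zero.
Rows: (-721, 730, -476), (110, -8, 187), (-319, 363, -165).
Expanding along the first row: (-721)(-66561) − (730)(41503) + (-476)(37378) = -98637.
Nonzero ⇒ not coplanar.

No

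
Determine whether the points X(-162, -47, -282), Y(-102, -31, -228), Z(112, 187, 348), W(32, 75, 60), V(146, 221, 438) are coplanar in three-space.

The plane through X, Y, Z has normal n = XY × XZ = (-2556, -23004, 9656) and equation n·P = -1227732.
Checking the remaining points: n·W = -1227732, n·V = -1227732.
All equal -1227732, so all 5 points lie in one plane.

Yes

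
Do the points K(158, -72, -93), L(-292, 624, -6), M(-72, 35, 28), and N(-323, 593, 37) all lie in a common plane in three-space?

No

A normal to the plane through K, L, M is n = KL × KM = (74907, 34440, 111930).
The plane has equation n·P = -1053864. For N: n·N = 369369.
369369 ≠ -1053864, so N is off the plane.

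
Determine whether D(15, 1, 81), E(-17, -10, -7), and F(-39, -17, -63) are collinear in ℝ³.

No

DE = (-32, -11, -88), DF = (-54, -18, -144).
Comparing components 3 and 1: (-88)(-54) − (-32)(-144) = 144 ≠ 0, so DE and DF are not parallel and the points are not collinear.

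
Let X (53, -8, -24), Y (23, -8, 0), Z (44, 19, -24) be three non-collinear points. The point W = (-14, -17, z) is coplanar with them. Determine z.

32

The plane through X, Y, Z has equation −648x − 216y − 810z = -13176.
Substituting W: (-810)z + (12744) = -13176, so z = 32.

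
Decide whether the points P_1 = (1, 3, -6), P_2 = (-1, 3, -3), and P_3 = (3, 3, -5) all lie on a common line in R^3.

P_1P_2 = (-2, 0, 3), P_1P_3 = (2, 0, 1).
Comparing components 3 and 1: (3)(2) − (-2)(1) = 8 ≠ 0, so P_1P_2 and P_1P_3 are not parallel and the points are not collinear.

No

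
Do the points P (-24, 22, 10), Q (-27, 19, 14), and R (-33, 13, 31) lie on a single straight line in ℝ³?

No

PQ = (-3, -3, 4), PR = (-9, -9, 21).
PQ × PR = (-27, 27, 0).
The cross product is nonzero, so the points do not lie on one line.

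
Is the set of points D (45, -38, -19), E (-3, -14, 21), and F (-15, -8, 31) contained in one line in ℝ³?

Yes

DE = (-48, 24, 40), DF = (-60, 30, 50).
DE × DF = (0, 0, 0).
The cross product vanishes, so the three points are collinear.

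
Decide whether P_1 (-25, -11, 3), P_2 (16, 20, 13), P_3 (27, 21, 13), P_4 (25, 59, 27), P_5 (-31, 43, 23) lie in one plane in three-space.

The plane through P_1, P_2, P_3 has normal n = P_1P_2 × P_1P_3 = (-10, 110, -300) and equation n·P = -1860.
Checking the remaining points: n·P_4 = -1860, n·P_5 = -1860.
All equal -1860, so all 5 points lie in one plane.

Yes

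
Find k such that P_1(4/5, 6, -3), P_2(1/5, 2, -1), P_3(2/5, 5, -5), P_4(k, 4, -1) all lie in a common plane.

Coplanarity ⇔ det[P_1P_2; P_1P_3; P_1P_4] = 0.
Expanding, this is linear in k: (10)k + (-6) = 0.
So k = 3/5.

3/5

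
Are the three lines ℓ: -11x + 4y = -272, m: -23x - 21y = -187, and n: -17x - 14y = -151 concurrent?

No

The three lines meet at one point iff the augmented coefficient matrix [aᵢ bᵢ cᵢ] has rank < 3, i.e. its determinant vanishes.
Here the determinant is 2261.
Nonzero, so no common point exists.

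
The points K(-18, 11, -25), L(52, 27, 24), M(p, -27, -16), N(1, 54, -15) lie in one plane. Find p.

-10

Normal to plane KLN: n = (-1947, 231, 2706); plane equation n·P = -30063.
Requiring n·M = -30063: (-1947)p + (-49533) = -30063.
So p = -10.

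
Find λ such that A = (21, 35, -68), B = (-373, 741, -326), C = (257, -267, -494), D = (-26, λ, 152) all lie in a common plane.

67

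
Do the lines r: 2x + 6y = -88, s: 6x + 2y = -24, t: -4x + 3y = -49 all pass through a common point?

Yes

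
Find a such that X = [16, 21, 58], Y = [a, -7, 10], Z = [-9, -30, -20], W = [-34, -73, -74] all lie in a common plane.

4

Coplanarity ⇔ det[XY; XZ; XW] = 0.
Expanding, this is linear in a: (-600)a + (2400) = 0.
So a = 4.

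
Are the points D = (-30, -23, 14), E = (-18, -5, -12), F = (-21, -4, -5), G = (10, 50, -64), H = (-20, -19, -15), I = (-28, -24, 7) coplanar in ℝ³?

The plane through D, E, F has normal n = DE × DF = (152, -6, 66) and equation n·P = -3498.
Checking the remaining points: n·G = -3004, n·H = -3916, n·I = -3650.
Since n·G = -3004 ≠ -3498, G is off the plane and the points are not all coplanar.

No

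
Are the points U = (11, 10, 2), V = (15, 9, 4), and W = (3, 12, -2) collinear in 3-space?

Yes

UV = (4, -1, 2), UW = (-8, 2, -4).
Each component of UW is -2 times the corresponding component of UV, so UW = -2·UV and the points are collinear.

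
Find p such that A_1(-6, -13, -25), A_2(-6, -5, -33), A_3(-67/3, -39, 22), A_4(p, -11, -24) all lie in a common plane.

Normal to plane A_1A_2A_3: n = (168, 392/3, 392/3); plane equation n·P = -17920/3.
Requiring n·A_4 = -17920/3: (168)p + (-13720/3) = -17920/3.
So p = -25/3.

-25/3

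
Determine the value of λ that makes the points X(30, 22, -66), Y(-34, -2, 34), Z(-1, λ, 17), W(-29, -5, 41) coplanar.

-1

Normal to plane XYW: n = (132, 948, 312); plane equation n·P = 4224.
Requiring n·Z = 4224: (948)λ + (5172) = 4224.
So λ = -1.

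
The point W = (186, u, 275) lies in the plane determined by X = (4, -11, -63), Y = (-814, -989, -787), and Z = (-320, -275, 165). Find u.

249

The plane through X, Y, Z has equation −414120x + 421080y − 100920z = 69600.
Substituting W: (421080)u + (-104779320) = 69600, so u = 249.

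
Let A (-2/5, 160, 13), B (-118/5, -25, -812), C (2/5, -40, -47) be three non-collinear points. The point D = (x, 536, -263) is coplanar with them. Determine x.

A normal to the plane is n = AB × AC = (-153900, -2052, 4788).
D lies in the plane iff n · AD = 0.
This gives (-153900)x + (-2154600) = 0, so x = -14.

-14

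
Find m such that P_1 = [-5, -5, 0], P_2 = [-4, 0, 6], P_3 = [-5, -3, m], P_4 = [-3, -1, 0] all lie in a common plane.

4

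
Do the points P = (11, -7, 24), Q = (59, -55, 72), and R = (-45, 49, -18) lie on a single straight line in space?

PQ = (48, -48, 48), PR = (-56, 56, -42).
Comparing components 2 and 3: (-48)(-42) − (48)(56) = -672 ≠ 0, so PQ and PR are not parallel and the points are not collinear.

No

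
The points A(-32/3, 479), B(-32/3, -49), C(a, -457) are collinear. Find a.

-32/3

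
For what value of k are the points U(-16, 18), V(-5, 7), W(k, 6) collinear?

-4

The three points are collinear iff det[UV; UW] = 0.
This determinant is linear in k: (11)k + (44) = 0, so k = -4.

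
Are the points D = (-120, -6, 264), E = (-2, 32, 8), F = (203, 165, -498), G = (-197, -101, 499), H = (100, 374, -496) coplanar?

No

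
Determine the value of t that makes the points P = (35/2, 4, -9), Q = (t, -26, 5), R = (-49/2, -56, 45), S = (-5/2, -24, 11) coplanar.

-9/2

Normal to plane PRS: n = (312, -240, -24); plane equation n·X = 4716.
Requiring n·Q = 4716: (312)t + (6120) = 4716.
So t = -9/2.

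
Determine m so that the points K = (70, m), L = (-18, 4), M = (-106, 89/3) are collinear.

-65/3

Collinearity: (K − L) must be parallel to (M − L) = (-88, 77/3).
Cross-multiplying the components: (m − 4)·(-88) = (88)·(77/3).
Solving gives m = -65/3.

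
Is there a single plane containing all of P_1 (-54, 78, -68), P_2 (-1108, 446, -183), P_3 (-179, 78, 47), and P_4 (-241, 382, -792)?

Yes

With P_1 as base: P_1P_2 = (-1054, 368, -115), P_1P_3 = (-125, 0, 115), P_1P_4 = (-187, 304, -724).
P_1P_3 × P_1P_4 = (-34960, -112005, -38000).
P_1P_2 · (P_1P_3 × P_1P_4) = 0.
The scalar triple product vanishes, so the four points are coplanar.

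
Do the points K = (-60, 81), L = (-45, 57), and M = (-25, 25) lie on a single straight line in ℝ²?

Yes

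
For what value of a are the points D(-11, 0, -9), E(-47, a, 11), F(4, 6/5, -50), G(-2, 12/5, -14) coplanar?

-48/5

Coplanarity ⇔ det[DE; DF; DG] = 0.
Expanding, this is linear in a: (-294)a + (-14112/5) = 0.
So a = -48/5.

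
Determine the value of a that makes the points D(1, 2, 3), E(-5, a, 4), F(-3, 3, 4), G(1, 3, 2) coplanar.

4

Coplanarity ⇔ det[DE; DF; DG] = 0.
Expanding, this is linear in a: (-4)a + (16) = 0.
So a = 4.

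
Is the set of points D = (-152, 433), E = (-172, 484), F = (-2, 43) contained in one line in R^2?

No

DE = (-20, 51), DF = (150, -390).
Twice the signed area of △DEF is (-20)(-390) − (51)(150) = 150.
The area is nonzero, so the three points are not collinear.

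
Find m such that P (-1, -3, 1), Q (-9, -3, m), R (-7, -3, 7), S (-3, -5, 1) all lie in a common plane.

Normal to plane PRS: n = (12, -12, 12); plane equation n·X = 36.
Requiring n·Q = 36: (12)m + (-72) = 36.
So m = 9.

9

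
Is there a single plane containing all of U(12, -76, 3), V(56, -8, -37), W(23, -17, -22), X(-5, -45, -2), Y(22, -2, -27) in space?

The plane through U, V, W has normal n = UV × UW = (660, 660, 1848) and equation n·P = -36696.
Checking the remaining points: n·X = -36696, n·Y = -36696.
All equal -36696, so all 5 points lie in one plane.

Yes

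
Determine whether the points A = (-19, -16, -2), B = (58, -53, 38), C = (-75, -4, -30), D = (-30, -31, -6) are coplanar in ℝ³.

No

With A as base: AB = (77, -37, 40), AC = (-56, 12, -28), AD = (-11, -15, -4).
AC × AD = (-468, 84, 972).
AB · (AC × AD) = -264.
Since -264 ≠ 0, the four points are not coplanar.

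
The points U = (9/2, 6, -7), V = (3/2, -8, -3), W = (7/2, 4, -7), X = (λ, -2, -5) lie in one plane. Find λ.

5/2

Coplanarity ⇔ det[UV; UW; UX] = 0.
Expanding, this is linear in λ: (8)λ + (-20) = 0.
So λ = 5/2.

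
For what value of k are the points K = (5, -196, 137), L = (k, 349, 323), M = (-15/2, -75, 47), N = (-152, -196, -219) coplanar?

Normal to plane KMN: n = (-43076, 9680, 18997); plane equation n·P = 489929.
Requiring n·L = 489929: (-43076)k + (9514351) = 489929.
So k = 419/2.

419/2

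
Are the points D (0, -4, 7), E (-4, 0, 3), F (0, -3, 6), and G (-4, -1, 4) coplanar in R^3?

A normal to the plane through D, E, F is n = DE × DF = (0, -4, -4).
The plane has equation n·P = -12. For G: n·G = -12.
Equal, so G lies in the plane and all four are coplanar.

Yes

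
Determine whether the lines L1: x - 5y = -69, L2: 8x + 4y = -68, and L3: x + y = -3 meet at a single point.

Yes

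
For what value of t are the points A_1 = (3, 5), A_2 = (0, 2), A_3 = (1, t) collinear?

3

Collinearity: (A_3 − A_1) must be parallel to (A_2 − A_1) = (-3, -3).
Cross-multiplying the components: (t − 5)·(-3) = (-2)·(-3).
Solving gives t = 3.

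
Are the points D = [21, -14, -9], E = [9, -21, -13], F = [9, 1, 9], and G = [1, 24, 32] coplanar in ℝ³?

No

A normal to the plane through D, E, F is n = DE × DF = (-66, 264, -264).
The plane has equation n·P = -2706. For G: n·G = -2178.
-2178 ≠ -2706, so G is off the plane.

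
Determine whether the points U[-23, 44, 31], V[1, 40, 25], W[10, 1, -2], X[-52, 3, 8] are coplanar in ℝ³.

With U as base: UV = (24, -4, -6), UW = (33, -43, -33), UX = (-29, -41, -23).
UW × UX = (-364, 1716, -2600).
UV · (UW × UX) = 0.
The scalar triple product vanishes, so the four points are coplanar.

Yes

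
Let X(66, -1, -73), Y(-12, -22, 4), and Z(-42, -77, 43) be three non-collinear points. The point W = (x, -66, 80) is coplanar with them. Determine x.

-84

A normal to the plane is n = XY × XZ = (3416, 732, 3660).
W lies in the plane iff n · XW = 0.
This gives (3416)x + (286944) = 0, so x = -84.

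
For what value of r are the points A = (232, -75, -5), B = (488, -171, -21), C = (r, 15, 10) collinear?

Collinearity requires AB × AC = 0; each component is linear in r.
The y-component gives (-16)r + (-128) = 0, so r = -8.
The remaining components then also vanish.

-8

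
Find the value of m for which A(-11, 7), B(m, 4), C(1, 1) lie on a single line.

Collinearity: (B − A) must be parallel to (C − A) = (12, -6).
Cross-multiplying the components: (m − (-11))·(-6) = (-3)·(12).
Solving gives m = -5.

-5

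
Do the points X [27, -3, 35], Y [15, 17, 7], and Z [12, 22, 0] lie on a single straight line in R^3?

Yes

XY = (-12, 20, -28), XZ = (-15, 25, -35).
XY × XZ = (0, 0, 0).
The cross product vanishes, so the three points are collinear.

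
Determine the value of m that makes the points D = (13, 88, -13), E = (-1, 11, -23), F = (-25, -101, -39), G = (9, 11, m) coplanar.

-19

The points are coplanar iff DE · (DF × DG) = 0.
Expanding, this is linear in m: (-280)m + (-5320) = 0.
So m = -19.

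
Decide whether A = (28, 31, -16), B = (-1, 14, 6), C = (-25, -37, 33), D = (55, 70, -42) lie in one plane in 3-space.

Yes

A normal to the plane through A, B, C is n = AB × AC = (663, 255, 1071).
The plane has equation n·P = 9333. For D: n·D = 9333.
Equal, so D lies in the plane and all four are coplanar.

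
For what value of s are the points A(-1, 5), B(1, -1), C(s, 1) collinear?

The three points are collinear iff det[AB; AC] = 0.
This determinant is linear in s: (6)s + (-2) = 0, so s = 1/3.

1/3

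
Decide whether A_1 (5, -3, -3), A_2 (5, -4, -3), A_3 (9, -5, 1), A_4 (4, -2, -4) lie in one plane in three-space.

With A_1 as base: A_1A_2 = (0, -1, 0), A_1A_3 = (4, -2, 4), A_1A_4 = (-1, 1, -1).
A_1A_3 × A_1A_4 = (-2, 0, 2).
A_1A_2 · (A_1A_3 × A_1A_4) = 0.
The scalar triple product vanishes, so the four points are coplanar.

Yes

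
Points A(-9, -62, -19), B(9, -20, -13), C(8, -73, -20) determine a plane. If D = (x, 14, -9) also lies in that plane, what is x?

Coplanarity requires AB · (AC × AD) = 0.
AB = (18, 42, 6), AC = (17, -11, -1); the triple product is linear in x with coefficient 24 and constant term 216.
Setting it to zero: x = -9.

-9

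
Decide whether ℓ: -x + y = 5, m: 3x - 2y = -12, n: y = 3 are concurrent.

Yes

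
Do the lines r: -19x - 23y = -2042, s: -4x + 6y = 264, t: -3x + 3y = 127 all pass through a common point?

Intersecting r and s: solving the 2×2 system gives (x, y) = (30, 64).
Substitute into t: (-3)(30) + (3)(64) = 102.
But t requires 127 ≠ 102, so the three lines have no common point.

No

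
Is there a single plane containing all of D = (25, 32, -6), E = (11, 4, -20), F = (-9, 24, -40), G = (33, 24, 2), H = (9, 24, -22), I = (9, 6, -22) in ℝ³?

Yes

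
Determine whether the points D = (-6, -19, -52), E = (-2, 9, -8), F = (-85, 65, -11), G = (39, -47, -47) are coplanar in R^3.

With D as base: DE = (4, 28, 44), DF = (-79, 84, 41), DG = (45, -28, 5).
DF × DG = (1568, 2240, -1568).
DE · (DF × DG) = 0.
The scalar triple product vanishes, so the four points are coplanar.

Yes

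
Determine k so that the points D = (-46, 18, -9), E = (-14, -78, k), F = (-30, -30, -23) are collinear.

Direction DF = (16, -48, -14). From the x-coordinate of E, the parameter along the line is τ = (-14 − (-46))/16 = 2.
Then k = (-9) + 2·(-14) = -37.

-37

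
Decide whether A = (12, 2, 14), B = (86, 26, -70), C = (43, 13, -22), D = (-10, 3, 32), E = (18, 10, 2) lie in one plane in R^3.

The plane through A, B, C has normal n = AB × AC = (60, 60, 70) and equation n·P = 1820.
Checking the remaining points: n·D = 1820, n·E = 1820.
All equal 1820, so all 5 points lie in one plane.

Yes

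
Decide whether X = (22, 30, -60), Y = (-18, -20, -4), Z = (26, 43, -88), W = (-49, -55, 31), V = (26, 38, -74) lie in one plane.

The plane through X, Y, Z has normal n = XY × XZ = (672, -896, -320) and equation n·P = 7104.
Checking the remaining points: n·W = 6432, n·V = 7104.
Since n·W = 6432 ≠ 7104, W is off the plane and the points are not all coplanar.

No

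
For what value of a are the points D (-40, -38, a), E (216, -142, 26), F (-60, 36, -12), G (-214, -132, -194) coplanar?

Coplanarity ⇔ det[DE; DF; DG] = 0.
Expanding, this is linear in a: (-73780)a + (-3393880) = 0.
So a = -46.

-46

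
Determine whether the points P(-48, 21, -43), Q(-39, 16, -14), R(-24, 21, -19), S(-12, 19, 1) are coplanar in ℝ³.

A normal to the plane through P, Q, R is n = PQ × PR = (-120, 480, 120).
The plane has equation n·X = 10680. For S: n·S = 10680.
Equal, so S lies in the plane and all four are coplanar.

Yes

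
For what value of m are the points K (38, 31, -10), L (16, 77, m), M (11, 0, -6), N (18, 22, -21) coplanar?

The points are coplanar iff KL · (KM × KN) = 0.
Expanding, this is linear in m: (-377)m + (-29406) = 0.
So m = -78.

-78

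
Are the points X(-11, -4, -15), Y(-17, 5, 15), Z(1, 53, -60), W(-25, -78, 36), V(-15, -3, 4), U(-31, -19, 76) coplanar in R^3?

Yes

The plane through X, Y, Z has normal n = XY × XZ = (-2115, 90, -450) and equation n·P = 29655.
Checking the remaining points: n·W = 29655, n·V = 29655, n·U = 29655.
All equal 29655, so all 6 points lie in one plane.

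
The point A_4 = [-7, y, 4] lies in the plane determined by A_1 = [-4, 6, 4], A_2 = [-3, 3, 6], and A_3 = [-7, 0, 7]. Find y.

The plane through A_1, A_2, A_3 has equation 3x − 9y − 15z = -126.
Substituting A_4: (-9)y + (-81) = -126, so y = 5.

5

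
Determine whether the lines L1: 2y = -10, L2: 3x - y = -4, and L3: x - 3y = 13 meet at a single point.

No

Lines aᵢx + bᵢy = cᵢ with pairwise distinct directions are concurrent exactly when det[aᵢ bᵢ cᵢ] = 0.
Here the determinant is -6.
Nonzero, so no common point exists.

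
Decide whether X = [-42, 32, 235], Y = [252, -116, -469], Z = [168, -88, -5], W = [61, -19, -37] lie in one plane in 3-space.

A normal to the plane through X, Y, Z is n = XY × XZ = (-48960, -77280, -4200).
The plane has equation n·P = -1403640. For W: n·W = -1362840.
-1362840 ≠ -1403640, so W is off the plane.

No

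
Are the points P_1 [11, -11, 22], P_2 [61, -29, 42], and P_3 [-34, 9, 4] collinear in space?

No

P_1P_2 = (50, -18, 20), P_1P_3 = (-45, 20, -18).
Comparing components 2 and 3: (-18)(-18) − (20)(20) = -76 ≠ 0, so P_1P_2 and P_1P_3 are not parallel and the points are not collinear.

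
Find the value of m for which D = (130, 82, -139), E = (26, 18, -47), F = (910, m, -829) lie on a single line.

Collinearity requires DE × DF = 0; each component is linear in m.
The x-component gives (-92)m + (51704) = 0, so m = 562.
The remaining components then also vanish.

562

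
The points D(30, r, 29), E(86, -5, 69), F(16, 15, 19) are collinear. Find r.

Collinearity requires DE × DF = 0; each component is linear in r.
The x-component gives (50)r + (-550) = 0, so r = 11.
The remaining components then also vanish.

11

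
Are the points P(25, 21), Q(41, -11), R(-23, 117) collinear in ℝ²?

PQ = (16, -32), PR = (-48, 96).
det[PQ; PR] = (16)(96) − (-32)(-48) = 0.
The determinant is zero, so the points are collinear.

Yes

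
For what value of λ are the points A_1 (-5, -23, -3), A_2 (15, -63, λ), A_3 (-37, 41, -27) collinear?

Direction A_1A_3 = (-32, 64, -24). From the x-coordinate of A_2, the parameter along the line is τ = (15 − (-5))/(-32) = -5/8.
Then λ = (-3) + (-5/8)·(-24) = 12.

12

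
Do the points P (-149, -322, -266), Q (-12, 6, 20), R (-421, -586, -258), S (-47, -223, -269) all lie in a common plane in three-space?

Yes

The four points are coplanar iff the 3×3 determinant with rows PQ, PR, PS is zero.
Rows: (137, 328, 286), (-272, -264, 8), (102, 99, -3).
Expanding along the first row: (137)(0) − (328)(0) + (286)(0) = 0.
Zero determinant ⇒ coplanar.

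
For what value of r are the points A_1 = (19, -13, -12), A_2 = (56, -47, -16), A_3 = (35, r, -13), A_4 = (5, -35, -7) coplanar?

-35

The points are coplanar iff A_1A_2 · (A_1A_3 × A_1A_4) = 0.
Expanding, this is linear in r: (129)r + (4515) = 0.
So r = -35.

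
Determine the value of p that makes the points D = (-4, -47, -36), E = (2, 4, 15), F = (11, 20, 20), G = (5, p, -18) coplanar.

Normal to plane DEF: n = (-561, 429, -363); plane equation n·P = -4851.
Requiring n·G = -4851: (429)p + (3729) = -4851.
So p = -20.

-20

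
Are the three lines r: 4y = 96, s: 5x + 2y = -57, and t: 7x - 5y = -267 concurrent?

Yes

The three lines meet at one point iff the augmented coefficient matrix [aᵢ bᵢ cᵢ] has rank < 3, i.e. its determinant vanishes.
Here the determinant is 0.
It vanishes, so the lines are concurrent at (-21, 24).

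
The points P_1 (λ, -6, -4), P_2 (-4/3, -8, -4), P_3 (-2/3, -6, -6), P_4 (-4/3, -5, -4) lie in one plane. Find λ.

-4/3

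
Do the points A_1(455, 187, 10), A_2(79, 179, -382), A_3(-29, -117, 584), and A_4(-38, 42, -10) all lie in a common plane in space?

Yes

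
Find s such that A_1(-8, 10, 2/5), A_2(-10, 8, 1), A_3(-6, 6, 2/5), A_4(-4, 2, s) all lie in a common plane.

2/5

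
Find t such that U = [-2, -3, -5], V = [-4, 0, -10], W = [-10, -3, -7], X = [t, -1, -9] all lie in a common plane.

-6

Coplanarity ⇔ det[UV; UW; UX] = 0.
Expanding, this is linear in t: (-6)t + (-36) = 0.
So t = -6.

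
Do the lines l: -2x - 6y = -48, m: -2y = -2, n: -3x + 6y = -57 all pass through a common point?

Yes

Intersecting l and m: solving the 2×2 system gives (x, y) = (21, 1).
Substitute into n: (-3)(21) + (6)(1) = -57.
This equals -57, so (21, 1) lies on all three lines and they are concurrent.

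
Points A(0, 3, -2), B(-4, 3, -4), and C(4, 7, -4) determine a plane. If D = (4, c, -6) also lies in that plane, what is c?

The plane through A, B, C has equation 8x − 16y − 16z = -16.
Substituting D: (-16)c + (128) = -16, so c = 9.

9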